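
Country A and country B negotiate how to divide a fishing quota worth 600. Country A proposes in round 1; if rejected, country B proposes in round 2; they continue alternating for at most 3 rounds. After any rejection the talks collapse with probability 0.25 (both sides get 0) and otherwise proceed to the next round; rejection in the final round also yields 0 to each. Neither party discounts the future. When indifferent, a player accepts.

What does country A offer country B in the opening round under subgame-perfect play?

By backward induction:
Round 3 (country A proposes): country B will accept anything ≥ 0, so country A offers 0 and keeps 600.
Round 2 (country B proposes): rejecting gives country A an expected 0.75 × 600 = 450, so country B offers 450, keeping 150.
Round 1 (country A proposes): rejecting gives country B an expected 0.75 × 150 = 112.5. Country A offers 112.5 and keeps 600 − 112.5 = 487.5.

112.5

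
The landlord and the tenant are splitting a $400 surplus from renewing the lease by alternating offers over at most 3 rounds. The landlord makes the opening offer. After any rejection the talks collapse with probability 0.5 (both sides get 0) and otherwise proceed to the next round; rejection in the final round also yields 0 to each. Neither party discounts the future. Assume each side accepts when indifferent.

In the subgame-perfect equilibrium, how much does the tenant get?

By backward induction:
Round 3 (the landlord proposes): rejection yields 0 for the tenant; the landlord offers 0 and keeps 400.
Round 2 (the tenant proposes): rejecting gives the landlord an expected 0.5 × 400 = 200, so the tenant offers 200, keeping 200.
Round 1 (the landlord proposes): rejecting gives the tenant an expected 0.5 × 200 = 100. The landlord offers 100 and keeps 400 − 100 = 300.

100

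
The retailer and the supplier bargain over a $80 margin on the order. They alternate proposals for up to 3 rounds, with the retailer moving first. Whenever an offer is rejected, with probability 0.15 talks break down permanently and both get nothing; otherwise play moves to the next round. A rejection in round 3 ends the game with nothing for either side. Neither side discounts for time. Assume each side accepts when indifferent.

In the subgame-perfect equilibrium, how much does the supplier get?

10.2

By backward induction:
Round 3 (the retailer proposes): rejection yields 0 for the supplier; the retailer offers 0 and keeps 80.
Round 2 (the supplier proposes): rejecting gives the retailer an expected 0.85 × 80 = 68, so the supplier offers 68, keeping 12.
Round 1 (the retailer proposes): rejecting gives the supplier an expected 0.85 × 12 = 10.2. The retailer offers 10.2 and keeps 80 − 10.2 = 69.8.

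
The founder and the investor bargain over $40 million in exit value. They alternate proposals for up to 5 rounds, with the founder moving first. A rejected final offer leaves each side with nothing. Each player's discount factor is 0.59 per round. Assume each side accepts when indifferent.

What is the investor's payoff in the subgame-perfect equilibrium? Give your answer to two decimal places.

13.04

Round 5 (the founder proposes): rejection yields 0 for the investor; the founder offers 0 and keeps 40.
Round 4 (the investor proposes): the founder can get 40 next round, worth 0.59 × 40 = 23.6 now; the investor offers that and keeps 16.4.
Round 3 (the founder proposes): the investor can get 16.4 next round, worth 0.59 × 16.4 = 9.676 now. The founder offers 9.676 and keeps 40 − 9.676 = 30.324.
Round 2 (the investor proposes): the founder can get 30.324 next round, worth 0.59 × 30.324 = 17.89116 now; the investor offers that and keeps 22.10884.
Round 1 (the founder proposes): the investor can get 22.10884 next round, worth 0.59 × 22.10884 = 13.0442156 now, so the founder offers 13.0442156, keeping 26.9557844.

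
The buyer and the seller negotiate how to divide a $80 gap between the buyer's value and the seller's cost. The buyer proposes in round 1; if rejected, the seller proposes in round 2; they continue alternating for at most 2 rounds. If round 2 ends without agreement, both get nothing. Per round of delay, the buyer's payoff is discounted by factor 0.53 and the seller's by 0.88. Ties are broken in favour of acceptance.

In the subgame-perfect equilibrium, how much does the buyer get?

9.6

Round 2 (the seller proposes): the buyer will accept anything ≥ 0, so the seller offers 0 and keeps 80.
Round 1 (the buyer proposes): the seller can get 80 next round, worth 0.88 × 80 = 70.4 now, so the buyer offers 70.4, keeping 9.6.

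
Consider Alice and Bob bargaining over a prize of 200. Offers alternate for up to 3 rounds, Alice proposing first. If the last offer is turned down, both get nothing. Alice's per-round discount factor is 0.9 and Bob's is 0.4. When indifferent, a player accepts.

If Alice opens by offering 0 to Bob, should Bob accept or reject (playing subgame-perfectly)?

Round 3 (Alice proposes): rejection yields 0 for Bob; Alice offers 0 and keeps 200.
Round 2 (Bob proposes): Alice can get 200 next round, worth 0.9 × 200 = 180 now. Bob offers 180 and keeps 200 − 180 = 20.
So by rejecting in round 1, Bob gets 20 next round, worth 0.4 × 20 = 8 now.
Offer 0 < 8, so Bob rejects.

Reject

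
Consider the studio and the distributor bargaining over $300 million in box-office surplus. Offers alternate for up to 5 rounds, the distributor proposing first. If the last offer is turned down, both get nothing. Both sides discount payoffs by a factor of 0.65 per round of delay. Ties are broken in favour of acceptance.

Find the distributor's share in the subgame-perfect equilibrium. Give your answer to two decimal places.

202.91

Round 5 (the distributor proposes): rejection yields 0 for the studio; the distributor offers 0 and keeps 300.
Round 4 (the studio proposes): the distributor can get 300 next round, worth 0.65 × 300 = 195 now; the studio offers that and keeps 105.
Round 3 (the distributor proposes): the studio can get 105 next round, worth 0.65 × 105 = 68.25 now. The distributor offers 68.25 and keeps 300 − 68.25 = 231.75.
Round 2 (the studio proposes): the distributor can get 231.75 next round, worth 0.65 × 231.75 = 150.6375 now, so the studio offers 150.6375, keeping 149.3625.
Round 1 (the distributor proposes): the studio can get 149.3625 next round, worth 0.65 × 149.3625 = 97.085625 now, so the distributor offers 97.085625, keeping 202.914375.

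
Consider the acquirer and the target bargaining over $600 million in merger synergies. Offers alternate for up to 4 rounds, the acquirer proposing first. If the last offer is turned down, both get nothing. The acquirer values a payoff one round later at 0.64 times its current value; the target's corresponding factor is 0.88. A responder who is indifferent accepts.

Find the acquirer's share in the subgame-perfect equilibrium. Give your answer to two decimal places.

Round 4 (the target proposes): the acquirer will accept anything ≥ 0, so the target offers 0 and keeps 600.
Round 3 (the acquirer proposes): the target can get 600 next round, worth 0.88 × 600 = 528 now; the acquirer offers that and keeps 72.
Round 2 (the target proposes): the acquirer can get 72 next round, worth 0.64 × 72 = 46.08 now; the target offers that and keeps 553.92.
Round 1 (the acquirer proposes): the target can get 553.92 next round, worth 0.88 × 553.92 = 487.4496 now; the acquirer offers that and keeps 112.5504.

112.55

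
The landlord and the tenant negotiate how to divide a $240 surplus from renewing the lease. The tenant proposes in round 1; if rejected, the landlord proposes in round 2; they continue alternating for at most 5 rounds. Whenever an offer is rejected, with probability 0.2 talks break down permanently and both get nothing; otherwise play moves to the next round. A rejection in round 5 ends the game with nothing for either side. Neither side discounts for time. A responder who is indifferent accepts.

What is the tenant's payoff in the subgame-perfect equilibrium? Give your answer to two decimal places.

By backward induction:
Round 5 (the tenant proposes): the landlord will accept anything ≥ 0, so the tenant offers 0 and keeps 240.
Round 4 (the landlord proposes): rejecting gives the tenant an expected 0.8 × 240 = 192. The landlord offers 192 and keeps 240 − 192 = 48.
Round 3 (the tenant proposes): rejecting gives the landlord an expected 0.8 × 48 = 38.4; the tenant offers that and keeps 201.6.
Round 2 (the landlord proposes): rejecting gives the tenant an expected 0.8 × 201.6 = 161.28; the landlord offers that and keeps 78.72.
Round 1 (the tenant proposes): rejecting gives the landlord an expected 0.8 × 78.72 = 62.976; the tenant offers that and keeps 177.024.

177.02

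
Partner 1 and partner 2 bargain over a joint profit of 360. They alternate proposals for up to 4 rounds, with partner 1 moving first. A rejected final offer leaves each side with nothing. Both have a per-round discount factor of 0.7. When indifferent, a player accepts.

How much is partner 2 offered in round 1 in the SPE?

Round 4 (partner 2 proposes): rejection yields 0 for partner 1; partner 2 offers 0 and keeps 360.
Round 3 (partner 1 proposes): partner 2 can get 360 next round, worth 0.7 × 360 = 252 now. Partner 1 offers 252 and keeps 360 − 252 = 108.
Round 2 (partner 2 proposes): partner 1 can get 108 next round, worth 0.7 × 108 = 75.6 now; partner 2 offers that and keeps 284.4.
Round 1 (partner 1 proposes): partner 2 can get 284.4 next round, worth 0.7 × 284.4 = 199.08 now; partner 1 offers that and keeps 160.92.

199.08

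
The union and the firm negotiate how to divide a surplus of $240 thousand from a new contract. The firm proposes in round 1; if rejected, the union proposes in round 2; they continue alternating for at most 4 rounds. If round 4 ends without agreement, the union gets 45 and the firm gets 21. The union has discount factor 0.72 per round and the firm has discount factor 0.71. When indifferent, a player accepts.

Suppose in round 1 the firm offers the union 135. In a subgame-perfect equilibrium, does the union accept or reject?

Round 4 (the union proposes): the firm gets 21 if talks fail, so the union offers 21 and keeps 219.
Round 3 (the firm proposes): the union can get 219 next round, worth 0.72 × 219 = 157.68 now; the firm offers that and keeps 82.32.
Round 2 (the union proposes): the firm can get 82.32 next round, worth 0.71 × 82.32 = 58.4472 now, so the union offers 58.4472, keeping 181.5528.
So by rejecting in round 1, the union gets 181.5528 next round, worth 0.72 × 181.5528 = 130.718016 now.
Offer 135 ≥ 130.718016, so the union accepts.

Accept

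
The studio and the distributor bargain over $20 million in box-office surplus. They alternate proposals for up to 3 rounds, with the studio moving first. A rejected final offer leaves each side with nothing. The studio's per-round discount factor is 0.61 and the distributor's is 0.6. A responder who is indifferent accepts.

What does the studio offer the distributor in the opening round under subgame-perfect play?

Round 3 (the studio proposes): the distributor will accept anything ≥ 0, so the studio offers 0 and keeps 20.
Round 2 (the distributor proposes): the studio can get 20 next round, worth 0.61 × 20 = 12.2 now, so the distributor offers 12.2, keeping 7.8.
Round 1 (the studio proposes): the distributor can get 7.8 next round, worth 0.6 × 7.8 = 4.68 now. The studio offers 4.68 and keeps 20 − 4.68 = 15.32.

4.68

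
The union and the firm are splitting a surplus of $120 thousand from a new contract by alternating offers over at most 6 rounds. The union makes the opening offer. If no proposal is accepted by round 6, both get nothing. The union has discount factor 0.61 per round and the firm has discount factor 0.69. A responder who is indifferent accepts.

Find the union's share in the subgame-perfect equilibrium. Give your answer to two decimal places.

59.45

Round 6 (the firm proposes): rejection yields 0 for the union; the firm offers 0 and keeps 120.
Round 5 (the union proposes): the firm can get 120 next round, worth 0.69 × 120 = 82.8 now. The union offers 82.8 and keeps 120 − 82.8 = 37.2.
Round 4 (the firm proposes): the union can get 37.2 next round, worth 0.61 × 37.2 = 22.692 now; the firm offers that and keeps 97.308.
Round 3 (the union proposes): the firm can get 97.308 next round, worth 0.69 × 97.308 = 67.14252 now; the union offers that and keeps 52.85748.
Round 2 (the firm proposes): the union can get 52.85748 next round, worth 0.61 × 52.85748 = 32.2430628 now. The firm offers 32.2430628 and keeps 120 − 32.2430628 = 87.7569372.
Round 1 (the union proposes): the firm can get 87.7569372 next round, worth 0.69 × 87.7569372 = 60.552286668 now; the union offers that and keeps 59.447713332.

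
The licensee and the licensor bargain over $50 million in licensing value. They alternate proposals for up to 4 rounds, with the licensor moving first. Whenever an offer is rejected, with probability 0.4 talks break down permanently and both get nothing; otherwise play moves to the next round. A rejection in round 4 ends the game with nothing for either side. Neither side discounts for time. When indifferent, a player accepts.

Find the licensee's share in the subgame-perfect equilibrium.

By backward induction:
Round 4 (the licensee proposes): the licensor will accept anything ≥ 0, so the licensee offers 0 and keeps 50.
Round 3 (the licensor proposes): rejecting gives the licensee an expected 0.6 × 50 = 30. The licensor offers 30 and keeps 50 − 30 = 20.
Round 2 (the licensee proposes): rejecting gives the licensor an expected 0.6 × 20 = 12, so the licensee offers 12, keeping 38.
Round 1 (the licensor proposes): rejecting gives the licensee an expected 0.6 × 38 = 22.8, so the licensor offers 22.8, keeping 27.2.

22.8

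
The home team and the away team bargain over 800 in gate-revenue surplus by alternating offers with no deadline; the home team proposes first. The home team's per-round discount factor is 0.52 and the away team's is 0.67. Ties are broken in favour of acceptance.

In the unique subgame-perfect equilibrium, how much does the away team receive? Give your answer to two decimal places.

When the home team proposes, the away team accepts any offer worth at least 0.67 times what the away team would get by proposing next round; and vice versa.
This gives x = 800 − 0.67y and y = 800 − 0.52x, where x and y are each side's share when it proposes.
Hence (1 − 0.67·0.52)x = 800(1 − 0.67), i.e. 0.6516·x = 264.
x ≈ 405.1565; the away team's share is 800 − x ≈ 394.8435.

394.84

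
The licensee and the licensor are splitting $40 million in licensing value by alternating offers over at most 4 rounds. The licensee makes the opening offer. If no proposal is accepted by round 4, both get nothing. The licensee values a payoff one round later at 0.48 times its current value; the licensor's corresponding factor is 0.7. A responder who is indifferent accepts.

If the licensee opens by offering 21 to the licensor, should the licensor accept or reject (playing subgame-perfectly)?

Reject

Round 4 (the licensor proposes): the licensee will accept anything ≥ 0, so the licensor offers 0 and keeps 40.
Round 3 (the licensee proposes): the licensor can get 40 next round, worth 0.7 × 40 = 28 now, so the licensee offers 28, keeping 12.
Round 2 (the licensor proposes): the licensee can get 12 next round, worth 0.48 × 12 = 5.76 now, so the licensor offers 5.76, keeping 34.24.
So by rejecting in round 1, the licensor gets 34.24 next round, worth 0.7 × 34.24 = 23.968 now.
Offer 21 < 23.968, so the licensor rejects.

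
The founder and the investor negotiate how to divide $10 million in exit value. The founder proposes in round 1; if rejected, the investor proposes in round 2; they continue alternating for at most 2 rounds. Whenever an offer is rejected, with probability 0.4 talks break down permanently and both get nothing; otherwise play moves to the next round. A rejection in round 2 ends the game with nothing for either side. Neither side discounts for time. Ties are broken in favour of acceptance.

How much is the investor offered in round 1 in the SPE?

6

By backward induction:
Round 2 (the investor proposes): rejection yields 0 for the founder; the investor offers 0 and keeps 10.
Round 1 (the founder proposes): rejecting gives the investor an expected 0.6 × 10 = 6, so the founder offers 6, keeping 4.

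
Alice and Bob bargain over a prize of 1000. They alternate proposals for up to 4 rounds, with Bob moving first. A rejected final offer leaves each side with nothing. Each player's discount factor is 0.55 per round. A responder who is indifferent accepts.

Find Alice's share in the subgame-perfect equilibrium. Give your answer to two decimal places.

Round 4 (Alice proposes): rejection yields 0 for Bob; Alice offers 0 and keeps 1000.
Round 3 (Bob proposes): Alice can get 1000 next round, worth 0.55 × 1000 = 550 now, so Bob offers 550, keeping 450.
Round 2 (Alice proposes): Bob can get 450 next round, worth 0.55 × 450 = 247.5 now; Alice offers that and keeps 752.5.
Round 1 (Bob proposes): Alice can get 752.5 next round, worth 0.55 × 752.5 = 413.875 now, so Bob offers 413.875, keeping 586.125.

413.88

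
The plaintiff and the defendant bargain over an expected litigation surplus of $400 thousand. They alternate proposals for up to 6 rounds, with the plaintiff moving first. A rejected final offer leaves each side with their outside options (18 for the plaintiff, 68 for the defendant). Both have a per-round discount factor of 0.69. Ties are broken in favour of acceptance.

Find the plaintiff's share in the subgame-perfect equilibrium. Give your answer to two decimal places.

213.96

Round 6 (the defendant proposes): the plaintiff gets 18 if talks fail, so the defendant offers 18 and keeps 382.
Round 5 (the plaintiff proposes): the defendant can get 382 next round, worth 0.69 × 382 = 263.58 now, so the plaintiff offers 263.58, keeping 136.42.
Round 4 (the defendant proposes): the plaintiff can get 136.42 next round, worth 0.69 × 136.42 = 94.1298 now, so the defendant offers 94.1298, keeping 305.8702.
Round 3 (the plaintiff proposes): the defendant can get 305.8702 next round, worth 0.69 × 305.8702 = 211.050438 now; the plaintiff offers that and keeps 188.949562.
Round 2 (the defendant proposes): the plaintiff can get 188.949562 next round, worth 0.69 × 188.949562 = 130.37519778 now, so the defendant offers 130.37519778, keeping 269.62480222.
Round 1 (the plaintiff proposes): the defendant can get 269.62480222 next round, worth 0.69 × 269.62480222 = 186.0411135318 now, so the plaintiff offers 186.0411135318, keeping 213.9588864682.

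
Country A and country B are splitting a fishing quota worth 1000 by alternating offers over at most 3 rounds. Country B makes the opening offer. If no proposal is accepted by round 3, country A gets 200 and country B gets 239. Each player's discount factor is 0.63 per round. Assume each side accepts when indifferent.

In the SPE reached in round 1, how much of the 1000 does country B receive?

687.52

Round 3 (country B proposes): country A gets 200 if talks fail, so country B offers 200 and keeps 800.
Round 2 (country A proposes): country B can get 800 next round, worth 0.63 × 800 = 504 now. Country A offers 504 and keeps 1000 − 504 = 496.
Round 1 (country B proposes): country A can get 496 next round, worth 0.63 × 496 = 312.48 now. Country B offers 312.48 and keeps 1000 − 312.48 = 687.52.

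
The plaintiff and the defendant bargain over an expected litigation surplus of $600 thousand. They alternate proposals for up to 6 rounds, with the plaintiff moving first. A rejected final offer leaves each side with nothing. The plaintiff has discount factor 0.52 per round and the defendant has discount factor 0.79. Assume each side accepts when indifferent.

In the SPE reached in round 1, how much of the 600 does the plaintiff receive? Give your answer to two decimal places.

199.02

Round 6 (the defendant proposes): the plaintiff will accept anything ≥ 0, so the defendant offers 0 and keeps 600.
Round 5 (the plaintiff proposes): the defendant can get 600 next round, worth 0.79 × 600 = 474 now; the plaintiff offers that and keeps 126.
Round 4 (the defendant proposes): the plaintiff can get 126 next round, worth 0.52 × 126 = 65.52 now; the defendant offers that and keeps 534.48.
Round 3 (the plaintiff proposes): the defendant can get 534.48 next round, worth 0.79 × 534.48 = 422.2392 now; the plaintiff offers that and keeps 177.7608.
Round 2 (the defendant proposes): the plaintiff can get 177.7608 next round, worth 0.52 × 177.7608 = 92.435616 now. The defendant offers 92.435616 and keeps 600 − 92.435616 = 507.564384.
Round 1 (the plaintiff proposes): the defendant can get 507.564384 next round, worth 0.79 × 507.564384 = 400.97586336 now; the plaintiff offers that and keeps 199.02413664.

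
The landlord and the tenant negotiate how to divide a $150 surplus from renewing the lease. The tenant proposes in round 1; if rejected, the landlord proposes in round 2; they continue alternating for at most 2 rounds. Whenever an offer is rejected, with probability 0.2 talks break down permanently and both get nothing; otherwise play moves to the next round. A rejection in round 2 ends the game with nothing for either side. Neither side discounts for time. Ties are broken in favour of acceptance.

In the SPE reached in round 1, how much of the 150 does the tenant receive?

Round 2 (the landlord proposes): the tenant will accept anything ≥ 0, so the landlord offers 0 and keeps 150.
Round 1 (the tenant proposes): rejecting gives the landlord an expected 0.8 × 150 = 120, so the tenant offers 120, keeping 30.

30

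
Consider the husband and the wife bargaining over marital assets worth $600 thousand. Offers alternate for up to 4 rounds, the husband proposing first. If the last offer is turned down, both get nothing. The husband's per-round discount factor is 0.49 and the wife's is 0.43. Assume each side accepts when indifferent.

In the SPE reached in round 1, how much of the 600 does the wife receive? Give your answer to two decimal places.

Round 4 (the wife proposes): the husband will accept anything ≥ 0, so the wife offers 0 and keeps 600.
Round 3 (the husband proposes): the wife can get 600 next round, worth 0.43 × 600 = 258 now, so the husband offers 258, keeping 342.
Round 2 (the wife proposes): the husband can get 342 next round, worth 0.49 × 342 = 167.58 now; the wife offers that and keeps 432.42.
Round 1 (the husband proposes): the wife can get 432.42 next round, worth 0.43 × 432.42 = 185.9406 now; the husband offers that and keeps 414.0594.

185.94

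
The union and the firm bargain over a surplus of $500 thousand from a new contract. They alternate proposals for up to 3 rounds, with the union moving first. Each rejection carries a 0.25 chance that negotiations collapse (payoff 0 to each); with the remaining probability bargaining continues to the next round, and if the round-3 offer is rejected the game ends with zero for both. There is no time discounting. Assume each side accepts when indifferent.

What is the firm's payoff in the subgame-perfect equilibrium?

Round 3 (the union proposes): the firm will accept anything ≥ 0, so the union offers 0 and keeps 500.
Round 2 (the firm proposes): rejecting gives the union an expected 0.75 × 500 = 375. The firm offers 375 and keeps 500 − 375 = 125.
Round 1 (the union proposes): rejecting gives the firm an expected 0.75 × 125 = 93.75, so the union offers 93.75, keeping 406.25.

93.75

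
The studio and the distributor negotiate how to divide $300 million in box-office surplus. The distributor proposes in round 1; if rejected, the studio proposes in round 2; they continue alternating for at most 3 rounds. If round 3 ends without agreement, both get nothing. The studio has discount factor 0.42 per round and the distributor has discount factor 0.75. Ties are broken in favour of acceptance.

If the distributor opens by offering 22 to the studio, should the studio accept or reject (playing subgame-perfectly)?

Work out the studio's continuation value if the offer is rejected.
Round 3 (the distributor proposes): the studio will accept anything ≥ 0, so the distributor offers 0 and keeps 300.
Round 2 (the studio proposes): the distributor can get 300 next round, worth 0.75 × 300 = 225 now. The studio offers 225 and keeps 300 − 225 = 75.
So by rejecting in round 1, the studio gets 75 next round, worth 0.42 × 75 = 31.5 now.
Offer 22 < 31.5, so the studio rejects.

Reject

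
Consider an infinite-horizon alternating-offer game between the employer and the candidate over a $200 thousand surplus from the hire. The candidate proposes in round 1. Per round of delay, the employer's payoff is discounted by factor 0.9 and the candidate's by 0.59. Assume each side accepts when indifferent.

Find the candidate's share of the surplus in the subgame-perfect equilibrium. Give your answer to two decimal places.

42.64

When the candidate proposes, the employer accepts any offer worth at least 0.9 times what the employer would get by proposing next round; and vice versa.
This gives x = 200 − 0.9y and y = 200 − 0.59x, where x and y are each side's share when it proposes.
Hence (1 − 0.9·0.59)x = 200(1 − 0.9), i.e. 0.469·x = 20.
x ≈ 42.6439; the employer's share is 200 − x ≈ 157.3561.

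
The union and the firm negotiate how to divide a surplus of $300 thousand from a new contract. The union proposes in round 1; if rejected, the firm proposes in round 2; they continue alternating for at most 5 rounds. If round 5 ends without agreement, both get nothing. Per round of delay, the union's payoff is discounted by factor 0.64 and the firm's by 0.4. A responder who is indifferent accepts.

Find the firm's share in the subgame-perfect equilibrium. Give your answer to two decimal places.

Work backward from the last round.
Round 5 (the union proposes): rejection yields 0 for the firm; the union offers 0 and keeps 300.
Round 4 (the firm proposes): the union can get 300 next round, worth 0.64 × 300 = 192 now; the firm offers that and keeps 108.
Round 3 (the union proposes): the firm can get 108 next round, worth 0.4 × 108 = 43.2 now. The union offers 43.2 and keeps 300 − 43.2 = 256.8.
Round 2 (the firm proposes): the union can get 256.8 next round, worth 0.64 × 256.8 = 164.352 now. The firm offers 164.352 and keeps 300 − 164.352 = 135.648.
Round 1 (the union proposes): the firm can get 135.648 next round, worth 0.4 × 135.648 = 54.2592 now; the union offers that and keeps 245.7408.

54.26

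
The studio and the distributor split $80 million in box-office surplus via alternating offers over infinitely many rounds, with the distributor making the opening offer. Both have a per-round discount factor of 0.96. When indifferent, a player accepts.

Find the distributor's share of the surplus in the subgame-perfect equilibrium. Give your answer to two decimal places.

40.82

Let x be the distributor's share when the distributor proposes and y be the studio's share when the studio proposes.
The studio accepts iff offered ≥ 0.96·y, so x = 80 − 0.96y. Symmetrically y = 80 − 0.96x.
Substituting: x = 80 − 0.96(80 − 0.96x), giving x(1 − 0.96·0.96) = 80(1 − 0.96).
So x = 80 × 0.04 / 0.0784 ≈ 40.8163, and the studio receives 80 − x ≈ 39.1837.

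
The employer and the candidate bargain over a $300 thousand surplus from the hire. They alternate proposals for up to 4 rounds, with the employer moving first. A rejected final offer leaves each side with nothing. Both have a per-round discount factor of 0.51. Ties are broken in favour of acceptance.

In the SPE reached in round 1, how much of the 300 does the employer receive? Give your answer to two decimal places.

Solve by backward induction from round 4.
Round 4 (the candidate proposes): rejection yields 0 for the employer; the candidate offers 0 and keeps 300.
Round 3 (the employer proposes): the candidate can get 300 next round, worth 0.51 × 300 = 153 now; the employer offers that and keeps 147.
Round 2 (the candidate proposes): the employer can get 147 next round, worth 0.51 × 147 = 74.97 now, so the candidate offers 74.97, keeping 225.03.
Round 1 (the employer proposes): the candidate can get 225.03 next round, worth 0.51 × 225.03 = 114.7653 now; the employer offers that and keeps 185.2347.

185.23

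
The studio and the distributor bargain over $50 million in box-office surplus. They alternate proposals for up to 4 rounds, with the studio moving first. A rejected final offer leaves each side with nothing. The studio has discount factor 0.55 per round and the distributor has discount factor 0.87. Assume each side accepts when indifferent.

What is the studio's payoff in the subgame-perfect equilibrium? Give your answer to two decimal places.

9.61

Round 4 (the distributor proposes): the studio will accept anything ≥ 0, so the distributor offers 0 and keeps 50.
Round 3 (the studio proposes): the distributor can get 50 next round, worth 0.87 × 50 = 43.5 now, so the studio offers 43.5, keeping 6.5.
Round 2 (the distributor proposes): the studio can get 6.5 next round, worth 0.55 × 6.5 = 3.575 now, so the distributor offers 3.575, keeping 46.425.
Round 1 (the studio proposes): the distributor can get 46.425 next round, worth 0.87 × 46.425 = 40.38975 now. The studio offers 40.38975 and keeps 50 − 40.38975 = 9.61025.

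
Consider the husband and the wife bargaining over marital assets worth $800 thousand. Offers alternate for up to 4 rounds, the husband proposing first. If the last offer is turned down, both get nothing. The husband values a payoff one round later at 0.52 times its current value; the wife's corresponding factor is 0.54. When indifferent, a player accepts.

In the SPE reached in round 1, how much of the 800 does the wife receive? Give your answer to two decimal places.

Round 4 (the wife proposes): the husband will accept anything ≥ 0, so the wife offers 0 and keeps 800.
Round 3 (the husband proposes): the wife can get 800 next round, worth 0.54 × 800 = 432 now. The husband offers 432 and keeps 800 − 432 = 368.
Round 2 (the wife proposes): the husband can get 368 next round, worth 0.52 × 368 = 191.36 now; the wife offers that and keeps 608.64.
Round 1 (the husband proposes): the wife can get 608.64 next round, worth 0.54 × 608.64 = 328.6656 now; the husband offers that and keeps 471.3344.

328.67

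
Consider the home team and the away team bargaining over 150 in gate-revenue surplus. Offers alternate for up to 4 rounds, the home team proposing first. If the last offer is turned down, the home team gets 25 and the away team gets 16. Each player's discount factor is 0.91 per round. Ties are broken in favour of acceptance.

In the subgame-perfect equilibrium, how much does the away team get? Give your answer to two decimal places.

Round 4 (the away team proposes): the home team gets 25 if talks fail, so the away team offers 25 and keeps 125.
Round 3 (the home team proposes): the away team can get 125 next round, worth 0.91 × 125 = 113.75 now; the home team offers that and keeps 36.25.
Round 2 (the away team proposes): the home team can get 36.25 next round, worth 0.91 × 36.25 = 32.9875 now, so the away team offers 32.9875, keeping 117.0125.
Round 1 (the home team proposes): the away team can get 117.0125 next round, worth 0.91 × 117.0125 = 106.481375 now, so the home team offers 106.481375, keeping 43.518625.

106.48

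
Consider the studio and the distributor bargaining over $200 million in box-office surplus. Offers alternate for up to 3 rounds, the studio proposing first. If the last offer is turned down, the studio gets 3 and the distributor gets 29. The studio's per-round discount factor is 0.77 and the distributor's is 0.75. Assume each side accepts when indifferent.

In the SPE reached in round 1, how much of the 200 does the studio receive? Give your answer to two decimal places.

148.75

Work backward from the last round.
Round 3 (the studio proposes): the distributor gets 29 if talks fail, so the studio offers 29 and keeps 171.
Round 2 (the distributor proposes): the studio can get 171 next round, worth 0.77 × 171 = 131.67 now. The distributor offers 131.67 and keeps 200 − 131.67 = 68.33.
Round 1 (the studio proposes): the distributor can get 68.33 next round, worth 0.75 × 68.33 = 51.2475 now; the studio offers that and keeps 148.7525.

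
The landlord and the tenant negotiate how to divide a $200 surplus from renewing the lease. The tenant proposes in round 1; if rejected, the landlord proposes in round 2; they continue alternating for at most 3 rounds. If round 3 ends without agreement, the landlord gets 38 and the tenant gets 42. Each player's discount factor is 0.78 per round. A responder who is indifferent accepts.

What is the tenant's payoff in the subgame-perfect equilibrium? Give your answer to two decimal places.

142.56

Round 3 (the tenant proposes): the landlord gets 38 if talks fail, so the tenant offers 38 and keeps 162.
Round 2 (the landlord proposes): the tenant can get 162 next round, worth 0.78 × 162 = 126.36 now. The landlord offers 126.36 and keeps 200 − 126.36 = 73.64.
Round 1 (the tenant proposes): the landlord can get 73.64 next round, worth 0.78 × 73.64 = 57.4392 now. The tenant offers 57.4392 and keeps 200 − 57.4392 = 142.5608.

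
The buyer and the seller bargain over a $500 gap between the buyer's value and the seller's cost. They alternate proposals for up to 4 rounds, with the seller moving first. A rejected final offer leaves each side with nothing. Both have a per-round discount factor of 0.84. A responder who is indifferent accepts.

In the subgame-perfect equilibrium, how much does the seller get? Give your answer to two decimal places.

136.45

Round 4 (the buyer proposes): the seller will accept anything ≥ 0, so the buyer offers 0 and keeps 500.
Round 3 (the seller proposes): the buyer can get 500 next round, worth 0.84 × 500 = 420 now. The seller offers 420 and keeps 500 − 420 = 80.
Round 2 (the buyer proposes): the seller can get 80 next round, worth 0.84 × 80 = 67.2 now; the buyer offers that and keeps 432.8.
Round 1 (the seller proposes): the buyer can get 432.8 next round, worth 0.84 × 432.8 = 363.552 now; the seller offers that and keeps 136.448.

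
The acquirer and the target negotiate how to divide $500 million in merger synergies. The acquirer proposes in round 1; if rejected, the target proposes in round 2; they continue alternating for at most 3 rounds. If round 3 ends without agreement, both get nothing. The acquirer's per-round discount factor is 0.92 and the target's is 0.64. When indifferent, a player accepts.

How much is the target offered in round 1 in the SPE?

Round 3 (the acquirer proposes): rejection yields 0 for the target; the acquirer offers 0 and keeps 500.
Round 2 (the target proposes): the acquirer can get 500 next round, worth 0.92 × 500 = 460 now. The target offers 460 and keeps 500 − 460 = 40.
Round 1 (the acquirer proposes): the target can get 40 next round, worth 0.64 × 40 = 25.6 now, so the acquirer offers 25.6, keeping 474.4.

25.6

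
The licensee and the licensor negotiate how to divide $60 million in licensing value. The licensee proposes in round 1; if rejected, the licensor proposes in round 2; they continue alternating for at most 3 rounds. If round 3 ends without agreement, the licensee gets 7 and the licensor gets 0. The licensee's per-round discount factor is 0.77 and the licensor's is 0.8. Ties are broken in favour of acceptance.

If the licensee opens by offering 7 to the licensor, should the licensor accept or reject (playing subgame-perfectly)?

Round 3 (the licensee proposes): rejection yields 0 for the licensor; the licensee offers 0 and keeps 60.
Round 2 (the licensor proposes): the licensee can get 60 next round, worth 0.77 × 60 = 46.2 now, so the licensor offers 46.2, keeping 13.8.
So by rejecting in round 1, the licensor gets 13.8 next round, worth 0.8 × 13.8 = 11.04 now.
Offer 7 < 11.04, so the licensor rejects.

Reject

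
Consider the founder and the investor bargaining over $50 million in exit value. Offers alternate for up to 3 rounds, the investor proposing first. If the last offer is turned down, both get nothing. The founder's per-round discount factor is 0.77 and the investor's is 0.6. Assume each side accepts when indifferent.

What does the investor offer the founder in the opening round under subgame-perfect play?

15.4

Round 3 (the investor proposes): rejection yields 0 for the founder; the investor offers 0 and keeps 50.
Round 2 (the founder proposes): the investor can get 50 next round, worth 0.6 × 50 = 30 now, so the founder offers 30, keeping 20.
Round 1 (the investor proposes): the founder can get 20 next round, worth 0.77 × 20 = 15.4 now, so the investor offers 15.4, keeping 34.6.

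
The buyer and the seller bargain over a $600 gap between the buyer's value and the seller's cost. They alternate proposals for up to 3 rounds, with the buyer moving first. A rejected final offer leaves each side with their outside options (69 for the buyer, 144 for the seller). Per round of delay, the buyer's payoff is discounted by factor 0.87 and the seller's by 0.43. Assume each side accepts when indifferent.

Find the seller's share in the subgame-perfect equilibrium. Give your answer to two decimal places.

87.41

Round 3 (the buyer proposes): the seller gets 144 if talks fail, so the buyer offers 144 and keeps 456.
Round 2 (the seller proposes): the buyer can get 456 next round, worth 0.87 × 456 = 396.72 now. The seller offers 396.72 and keeps 600 − 396.72 = 203.28.
Round 1 (the buyer proposes): the seller can get 203.28 next round, worth 0.43 × 203.28 = 87.4104 now, so the buyer offers 87.4104, keeping 512.5896.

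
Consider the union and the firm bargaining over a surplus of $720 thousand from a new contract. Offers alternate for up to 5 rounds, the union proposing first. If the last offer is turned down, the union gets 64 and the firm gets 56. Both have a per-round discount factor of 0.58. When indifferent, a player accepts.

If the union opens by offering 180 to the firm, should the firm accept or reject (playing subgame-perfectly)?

Round 5 (the union proposes): the firm gets 56 if talks fail, so the union offers 56 and keeps 664.
Round 4 (the firm proposes): the union can get 664 next round, worth 0.58 × 664 = 385.12 now. The firm offers 385.12 and keeps 720 − 385.12 = 334.88.
Round 3 (the union proposes): the firm can get 334.88 next round, worth 0.58 × 334.88 = 194.2304 now. The union offers 194.2304 and keeps 720 − 194.2304 = 525.7696.
Round 2 (the firm proposes): the union can get 525.7696 next round, worth 0.58 × 525.7696 = 304.946368 now. The firm offers 304.946368 and keeps 720 − 304.946368 = 415.053632.
So by rejecting in round 1, the firm gets 415.053632 next round, worth 0.58 × 415.053632 = 240.73110656 now.
Offer 180 < 240.73110656, so the firm rejects.

Reject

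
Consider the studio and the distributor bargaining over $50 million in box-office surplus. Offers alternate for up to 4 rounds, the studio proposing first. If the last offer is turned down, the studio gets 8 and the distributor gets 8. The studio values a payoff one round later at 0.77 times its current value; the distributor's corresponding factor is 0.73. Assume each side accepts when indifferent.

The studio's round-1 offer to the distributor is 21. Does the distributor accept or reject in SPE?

Reject

Work out the distributor's continuation value if the offer is rejected.
Round 4 (the distributor proposes): the studio gets 8 if talks fail, so the distributor offers 8 and keeps 42.
Round 3 (the studio proposes): the distributor can get 42 next round, worth 0.73 × 42 = 30.66 now; the studio offers that and keeps 19.34.
Round 2 (the distributor proposes): the studio can get 19.34 next round, worth 0.77 × 19.34 = 14.8918 now. The distributor offers 14.8918 and keeps 50 − 14.8918 = 35.1082.
So by rejecting in round 1, the distributor gets 35.1082 next round, worth 0.73 × 35.1082 = 25.628986 now.
Offer 21 < 25.628986, so the distributor rejects.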